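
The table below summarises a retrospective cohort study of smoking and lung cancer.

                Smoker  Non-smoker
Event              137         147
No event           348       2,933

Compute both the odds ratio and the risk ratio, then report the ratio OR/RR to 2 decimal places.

1.33

Reading the table with exposure as columns: a = 137 (Smoker, case), b = 348 (Smoker, non-case), c = 147 (Non-smoker, case), d = 2933.
OR = (137·2933)/(348·147) = 401821/51156 = 7.85482
Risk in exposed = 137/485 = 0.28247; risk in unexposed = 147/3080 = 0.04773; RR = 5.91851
OR/RR = 7.85482 / 5.91851 = 1.32716
The outcome is not rare, so the OR lies further from 1 than the RR.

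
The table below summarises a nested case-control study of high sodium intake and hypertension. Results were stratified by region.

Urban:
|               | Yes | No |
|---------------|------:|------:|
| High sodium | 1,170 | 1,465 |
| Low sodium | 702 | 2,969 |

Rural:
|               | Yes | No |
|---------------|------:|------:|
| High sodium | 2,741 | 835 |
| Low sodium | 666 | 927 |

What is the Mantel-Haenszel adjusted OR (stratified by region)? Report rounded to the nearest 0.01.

OR_MH = Σ(aᵢdᵢ/nᵢ) / Σ(bᵢcᵢ/nᵢ), where nᵢ is the stratum total.
Stratum 1 (Urban): n = 6306; a·d/n = 1170·2969/6306 = 550.8611; b·c/n = 1465·702/6306 = 163.0875
Stratum 2 (Rural): n = 5169; a·d/n = 2741·927/5169 = 491.5665; b·c/n = 835·666/5169 = 107.5856
OR_MH = (550.8611 + 491.5665) / (163.0875 + 107.5856) = 1042.4275 / 270.6731 = 3.85124

3.85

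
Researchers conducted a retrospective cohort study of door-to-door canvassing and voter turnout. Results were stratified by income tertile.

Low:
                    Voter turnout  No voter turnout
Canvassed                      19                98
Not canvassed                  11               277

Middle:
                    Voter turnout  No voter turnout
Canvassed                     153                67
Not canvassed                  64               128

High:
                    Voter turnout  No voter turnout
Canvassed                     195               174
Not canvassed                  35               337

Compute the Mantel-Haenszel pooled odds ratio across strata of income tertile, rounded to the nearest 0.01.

7.01

OR_MH = Σ(aᵢdᵢ/nᵢ) / Σ(bᵢcᵢ/nᵢ), where nᵢ is the stratum total.
Stratum 1 (Low): n = 405; a·d/n = 19·277/405 = 12.9951; b·c/n = 98·11/405 = 2.6617
Stratum 2 (Middle): n = 412; a·d/n = 153·128/412 = 47.5340; b·c/n = 67·64/412 = 10.4078
Stratum 3 (High): n = 741; a·d/n = 195·337/741 = 88.6842; b·c/n = 174·35/741 = 8.2186
OR_MH = (12.9951 + 47.5340 + 88.6842) / (2.6617 + 10.4078 + 8.2186) = 149.2133 / 21.2881 = 7.00923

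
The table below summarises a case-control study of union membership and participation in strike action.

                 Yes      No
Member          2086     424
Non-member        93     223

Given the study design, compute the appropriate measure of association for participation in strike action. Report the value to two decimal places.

11.80

Cells: a = 2086, b = 424, c = 93, d = 223.
This is a case-control study: participants were sampled on outcome status, so risks in the source population cannot be estimated directly — relative risk is not valid here. The odds ratio is the appropriate measure.
OR = (a·d)/(b·c) = (2086 × 223) / (424 × 93) = 465178 / 39432 = 11.79697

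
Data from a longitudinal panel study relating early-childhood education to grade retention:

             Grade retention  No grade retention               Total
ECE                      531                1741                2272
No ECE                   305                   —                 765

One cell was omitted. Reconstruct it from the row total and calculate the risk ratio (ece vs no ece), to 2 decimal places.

0.59

The missing cell is in the unexposed row: 765 − 305 = 460.
So a = 531, b = 1741, c = 305, d = 460.
RR = [a/(a+b)] / [c/(c+d)] = (531/2272) / (305/765) = 0.23371/0.39869 = 0.58620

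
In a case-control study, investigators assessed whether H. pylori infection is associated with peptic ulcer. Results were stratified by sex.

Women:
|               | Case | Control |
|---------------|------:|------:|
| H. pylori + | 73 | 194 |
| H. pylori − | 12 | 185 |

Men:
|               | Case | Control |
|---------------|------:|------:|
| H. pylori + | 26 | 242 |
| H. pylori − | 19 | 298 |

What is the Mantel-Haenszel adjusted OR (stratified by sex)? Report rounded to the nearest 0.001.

3.289

OR_MH = Σ(aᵢdᵢ/nᵢ) / Σ(bᵢcᵢ/nᵢ), where nᵢ is the stratum total.
Stratum 1 (Women): n = 464; a·d/n = 73·185/464 = 29.1056; b·c/n = 194·12/464 = 5.0172
Stratum 2 (Men): n = 585; a·d/n = 26·298/585 = 13.2444; b·c/n = 242·19/585 = 7.8598
OR_MH = (29.1056 + 13.2444) / (5.0172 + 7.8598) = 42.3500 / 12.8771 = 3.28880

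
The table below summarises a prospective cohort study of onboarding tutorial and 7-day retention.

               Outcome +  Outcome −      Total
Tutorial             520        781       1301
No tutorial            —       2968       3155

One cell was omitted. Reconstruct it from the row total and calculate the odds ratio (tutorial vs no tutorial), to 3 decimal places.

The missing cell is in the unexposed row: 3155 − 2968 = 187.
So a = 520, b = 781, c = 187, d = 2968.
OR = (a·d)/(b·c) = (520 × 2968) / (781 × 187) = 1543360 / 146047 = 10.56756

10.568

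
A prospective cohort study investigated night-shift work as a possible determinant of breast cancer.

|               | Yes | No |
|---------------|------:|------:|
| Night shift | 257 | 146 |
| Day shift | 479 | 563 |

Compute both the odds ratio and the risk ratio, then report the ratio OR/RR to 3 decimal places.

1.491

Cells: a = 257, b = 146, c = 479, d = 563.
OR = (257·563)/(146·479) = 144691/69934 = 2.06897
Risk in exposed = 257/403 = 0.63772; risk in unexposed = 479/1042 = 0.45969; RR = 1.38727
OR/RR = 2.06897 / 1.38727 = 1.49140
The outcome is not rare, so the OR lies further from 1 than the RR.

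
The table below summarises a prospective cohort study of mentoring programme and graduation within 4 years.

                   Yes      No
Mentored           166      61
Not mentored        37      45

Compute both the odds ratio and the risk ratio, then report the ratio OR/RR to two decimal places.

Cells: a = 166, b = 61, c = 37, d = 45.
OR = (166·45)/(61·37) = 7470/2257 = 3.30970
Risk in exposed = 166/227 = 0.73128; risk in unexposed = 37/82 = 0.45122; RR = 1.62067
OR/RR = 3.30970 / 1.62067 = 2.04218
The outcome is not rare, so the OR lies further from 1 than the RR.

2.04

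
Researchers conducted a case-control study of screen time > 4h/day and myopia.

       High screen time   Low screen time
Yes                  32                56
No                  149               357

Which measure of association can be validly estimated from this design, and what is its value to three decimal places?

Reading the table with exposure as columns: a = 32 (High screen time, case), b = 149 (High screen time, non-case), c = 56 (Low screen time, case), d = 357.
This is a case-control study: participants were sampled on outcome status, so risks in the source population cannot be estimated directly — relative risk is not valid here. The odds ratio is the appropriate measure.
OR = (a·d)/(b·c) = (32 × 357) / (149 × 56) = 11424 / 8344 = 1.36913

1.369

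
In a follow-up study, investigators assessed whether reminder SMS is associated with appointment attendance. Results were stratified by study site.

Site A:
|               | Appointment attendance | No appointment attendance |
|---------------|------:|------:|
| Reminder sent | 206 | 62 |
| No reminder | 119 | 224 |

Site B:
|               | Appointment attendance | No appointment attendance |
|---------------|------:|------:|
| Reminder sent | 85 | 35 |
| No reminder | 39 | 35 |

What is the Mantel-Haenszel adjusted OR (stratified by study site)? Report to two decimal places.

4.75

OR_MH = Σ(aᵢdᵢ/nᵢ) / Σ(bᵢcᵢ/nᵢ), where nᵢ is the stratum total.
Stratum 1 (Site A): n = 611; a·d/n = 206·224/611 = 75.5221; b·c/n = 62·119/611 = 12.0753
Stratum 2 (Site B): n = 194; a·d/n = 85·35/194 = 15.3351; b·c/n = 35·39/194 = 7.0361
OR_MH = (75.5221 + 15.3351) / (12.0753 + 7.0361) = 90.8571 / 19.1114 = 4.75409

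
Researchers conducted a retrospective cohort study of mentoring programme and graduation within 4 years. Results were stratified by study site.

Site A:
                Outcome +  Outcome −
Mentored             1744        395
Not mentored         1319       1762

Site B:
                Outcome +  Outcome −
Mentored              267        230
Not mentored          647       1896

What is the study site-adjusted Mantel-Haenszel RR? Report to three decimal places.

RR_MH = Σ(aᵢ·n₀ᵢ/nᵢ) / Σ(cᵢ·n₁ᵢ/nᵢ), with n₁ᵢ = aᵢ+bᵢ (exposed), n₀ᵢ = cᵢ+dᵢ (unexposed), nᵢ = n₁ᵢ+n₀ᵢ.
Stratum 1 (Site A): n₁ = 2139, n₀ = 3081, n = 5220; a·n₀/n = 1744·3081/5220 = 1029.3609; c·n₁/n = 1319·2139/5220 = 540.4868
Stratum 2 (Site B): n₁ = 497, n₀ = 2543, n = 3040; a·n₀/n = 267·2543/3040 = 223.3490; c·n₁/n = 647·497/3040 = 105.7760
RR_MH = (1029.3609 + 223.3490) / (540.4868 + 105.7760) = 1252.7099 / 646.2628 = 1.93839

1.938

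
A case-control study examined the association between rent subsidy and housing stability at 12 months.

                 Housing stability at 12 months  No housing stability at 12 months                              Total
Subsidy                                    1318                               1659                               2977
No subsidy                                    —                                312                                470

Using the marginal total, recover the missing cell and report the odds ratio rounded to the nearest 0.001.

1.569

The missing cell is in the unexposed row: 470 − 312 = 158.
So a = 1318, b = 1659, c = 158, d = 312.
OR = (a·d)/(b·c) = (1318 × 312) / (1659 × 158) = 411216 / 262122 = 1.56880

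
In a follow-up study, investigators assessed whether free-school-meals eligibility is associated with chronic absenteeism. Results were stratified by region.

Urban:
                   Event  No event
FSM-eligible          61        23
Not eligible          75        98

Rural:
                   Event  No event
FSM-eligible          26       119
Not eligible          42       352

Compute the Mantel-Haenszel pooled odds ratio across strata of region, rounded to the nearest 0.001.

2.517

OR_MH = Σ(aᵢdᵢ/nᵢ) / Σ(bᵢcᵢ/nᵢ), where nᵢ is the stratum total.
Stratum 1 (Urban): n = 257; a·d/n = 61·98/257 = 23.2607; b·c/n = 23·75/257 = 6.7121
Stratum 2 (Rural): n = 539; a·d/n = 26·352/539 = 16.9796; b·c/n = 119·42/539 = 9.2727
OR_MH = (23.2607 + 16.9796) / (6.7121 + 9.2727) = 40.2403 / 15.9848 = 2.51741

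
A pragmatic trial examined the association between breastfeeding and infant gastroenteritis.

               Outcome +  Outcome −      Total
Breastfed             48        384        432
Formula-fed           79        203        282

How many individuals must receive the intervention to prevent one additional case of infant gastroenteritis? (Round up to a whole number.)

Risk in treated group = 48/432 = 0.11111; risk in control = 79/282 = 0.28014.
Absolute risk reduction = 0.28014 − 0.11111 = 0.16903
NNT = 1 / ARR = 1 / 0.16903 = 5.916 → round up → 6

6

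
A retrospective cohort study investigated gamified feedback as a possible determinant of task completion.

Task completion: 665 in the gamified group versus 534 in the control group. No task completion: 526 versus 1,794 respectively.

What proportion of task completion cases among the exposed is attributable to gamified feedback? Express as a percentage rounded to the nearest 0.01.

From the description: a = 665, b = 526, c = 534, d = 1794.
Risk in exposed = 665/1191 = 0.55835; risk in unexposed = 534/2328 = 0.22938.
RR = 0.55835/0.22938 = 2.43417
AR% = (RR − 1)/RR × 100 = (2.43417 − 1)/2.43417 × 100 = 58.9183%

58.92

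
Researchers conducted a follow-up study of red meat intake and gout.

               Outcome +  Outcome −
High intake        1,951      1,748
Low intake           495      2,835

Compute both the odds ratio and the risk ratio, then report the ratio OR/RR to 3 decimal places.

1.802

Cells: a = 1951, b = 1748, c = 495, d = 2835.
OR = (1951·2835)/(1748·495) = 5531085/865260 = 6.39240
Risk in exposed = 1951/3699 = 0.52744; risk in unexposed = 495/3330 = 0.14865; RR = 3.54823
OR/RR = 6.39240 / 3.54823 = 1.80157
The outcome is not rare, so the OR lies further from 1 than the RR.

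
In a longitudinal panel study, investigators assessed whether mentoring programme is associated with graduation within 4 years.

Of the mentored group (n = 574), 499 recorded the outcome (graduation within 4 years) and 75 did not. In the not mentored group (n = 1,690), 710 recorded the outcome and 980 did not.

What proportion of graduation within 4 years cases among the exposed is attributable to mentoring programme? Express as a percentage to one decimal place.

From the description: a = 499, b = 75, c = 710, d = 980.
Risk in exposed = 499/574 = 0.86934; risk in unexposed = 710/1690 = 0.42012.
RR = 0.86934/0.42012 = 2.06927
AR% = (RR − 1)/RR × 100 = (2.06927 − 1)/2.06927 × 100 = 51.6738%

51.7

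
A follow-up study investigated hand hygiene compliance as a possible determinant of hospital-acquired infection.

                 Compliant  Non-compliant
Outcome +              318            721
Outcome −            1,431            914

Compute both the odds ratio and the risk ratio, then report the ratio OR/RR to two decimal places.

Reading the table with exposure as columns: a = 318 (Compliant, case), b = 1431 (Compliant, non-case), c = 721 (Non-compliant, case), d = 914.
OR = (318·914)/(1431·721) = 290652/1031751 = 0.28171
Risk in exposed = 318/1749 = 0.18182; risk in unexposed = 721/1635 = 0.44098; RR = 0.41231
OR/RR = 0.28171 / 0.41231 = 0.68325
The outcome is not rare, so the OR lies further from 1 than the RR.

0.68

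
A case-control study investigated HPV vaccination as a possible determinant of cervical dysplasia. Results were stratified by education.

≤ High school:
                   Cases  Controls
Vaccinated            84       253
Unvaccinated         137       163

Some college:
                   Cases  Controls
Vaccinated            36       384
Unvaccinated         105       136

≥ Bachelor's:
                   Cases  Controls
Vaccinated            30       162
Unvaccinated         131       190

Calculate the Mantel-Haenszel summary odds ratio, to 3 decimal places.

OR_MH = Σ(aᵢdᵢ/nᵢ) / Σ(bᵢcᵢ/nᵢ), where nᵢ is the stratum total.
Stratum 1 (≤ High school): n = 637; a·d/n = 84·163/637 = 21.4945; b·c/n = 253·137/637 = 54.4129
Stratum 2 (Some college): n = 661; a·d/n = 36·136/661 = 7.4070; b·c/n = 384·105/661 = 60.9985
Stratum 3 (≥ Bachelor's): n = 513; a·d/n = 30·190/513 = 11.1111; b·c/n = 162·131/513 = 41.3684
OR_MH = (21.4945 + 7.4070 + 11.1111) / (54.4129 + 60.9985 + 41.3684) = 40.0126 / 156.7798 = 0.25522

0.255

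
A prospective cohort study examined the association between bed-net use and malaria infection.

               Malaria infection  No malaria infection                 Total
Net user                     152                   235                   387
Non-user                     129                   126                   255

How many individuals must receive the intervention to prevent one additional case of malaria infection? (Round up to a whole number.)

9

Risk in treated group = 152/387 = 0.39276; risk in control = 129/255 = 0.50588.
Absolute risk reduction = 0.50588 − 0.39276 = 0.11312
NNT = 1 / ARR = 1 / 0.11312 = 8.840 → round up → 9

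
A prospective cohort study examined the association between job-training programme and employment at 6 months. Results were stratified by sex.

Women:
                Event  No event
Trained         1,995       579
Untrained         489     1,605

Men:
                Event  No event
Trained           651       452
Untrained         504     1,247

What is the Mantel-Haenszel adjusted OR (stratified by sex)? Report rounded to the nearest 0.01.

OR_MH = Σ(aᵢdᵢ/nᵢ) / Σ(bᵢcᵢ/nᵢ), where nᵢ is the stratum total.
Stratum 1 (Women): n = 4668; a·d/n = 1995·1605/4668 = 685.9415; b·c/n = 579·489/4668 = 60.6536
Stratum 2 (Men): n = 2854; a·d/n = 651·1247/2854 = 284.4418; b·c/n = 452·504/2854 = 79.8206
OR_MH = (685.9415 + 284.4418) / (60.6536 + 79.8206) = 970.3834 / 140.4742 = 6.90791

6.91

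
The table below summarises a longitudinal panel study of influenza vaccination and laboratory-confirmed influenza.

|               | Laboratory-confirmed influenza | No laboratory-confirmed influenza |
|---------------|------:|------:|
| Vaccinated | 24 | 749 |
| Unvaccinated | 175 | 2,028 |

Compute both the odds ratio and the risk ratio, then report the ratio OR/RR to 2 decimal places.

0.95

Cells: a = 24, b = 749, c = 175, d = 2028.
OR = (24·2028)/(749·175) = 48672/131075 = 0.37133
Risk in exposed = 24/773 = 0.03105; risk in unexposed = 175/2203 = 0.07944; RR = 0.39085
OR/RR = 0.37133 / 0.39085 = 0.95006
The outcome is rare in both groups, so OR ≈ RR (ratio near 1).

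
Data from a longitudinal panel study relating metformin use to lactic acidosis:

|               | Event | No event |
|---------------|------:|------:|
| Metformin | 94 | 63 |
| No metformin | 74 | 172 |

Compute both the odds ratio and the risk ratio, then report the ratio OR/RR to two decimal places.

1.74

Cells: a = 94, b = 63, c = 74, d = 172.
OR = (94·172)/(63·74) = 16168/4662 = 3.46804
Risk in exposed = 94/157 = 0.59873; risk in unexposed = 74/246 = 0.30081; RR = 1.99036
OR/RR = 3.46804 / 1.99036 = 1.74242
The outcome is not rare, so the OR lies further from 1 than the RR.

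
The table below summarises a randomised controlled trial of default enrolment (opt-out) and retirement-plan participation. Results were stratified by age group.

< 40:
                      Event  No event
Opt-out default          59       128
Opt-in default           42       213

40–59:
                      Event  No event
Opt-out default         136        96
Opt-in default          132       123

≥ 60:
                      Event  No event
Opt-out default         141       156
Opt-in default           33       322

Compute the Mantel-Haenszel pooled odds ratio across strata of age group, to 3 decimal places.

OR_MH = Σ(aᵢdᵢ/nᵢ) / Σ(bᵢcᵢ/nᵢ), where nᵢ is the stratum total.
Stratum 1 (< 40): n = 442; a·d/n = 59·213/442 = 28.4321; b·c/n = 128·42/442 = 12.1629
Stratum 2 (40–59): n = 487; a·d/n = 136·123/487 = 34.3491; b·c/n = 96·132/487 = 26.0205
Stratum 3 (≥ 60): n = 652; a·d/n = 141·322/652 = 69.6350; b·c/n = 156·33/652 = 7.8957
OR_MH = (28.4321 + 34.3491 + 69.6350) / (12.1629 + 26.0205 + 7.8957) = 132.4162 / 46.0791 = 2.87367

2.874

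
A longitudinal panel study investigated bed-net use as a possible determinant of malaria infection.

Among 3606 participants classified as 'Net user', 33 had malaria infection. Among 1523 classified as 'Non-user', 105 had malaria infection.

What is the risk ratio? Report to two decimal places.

0.13

From the description: a = 33, b = 3573, c = 105, d = 1418.
Risk in exposed = 33/3606 = 0.00915; risk in unexposed = 105/1523 = 0.06894.
RR = 0.00915 / 0.06894 = 0.13274
The risk is 87% lower among the exposed than among the unexposed.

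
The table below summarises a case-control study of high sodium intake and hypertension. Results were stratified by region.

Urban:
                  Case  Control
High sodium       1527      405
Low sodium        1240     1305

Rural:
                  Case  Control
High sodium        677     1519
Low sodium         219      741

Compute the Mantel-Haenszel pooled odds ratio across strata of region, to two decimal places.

2.78

OR_MH = Σ(aᵢdᵢ/nᵢ) / Σ(bᵢcᵢ/nᵢ), where nᵢ is the stratum total.
Stratum 1 (Urban): n = 4477; a·d/n = 1527·1305/4477 = 445.1050; b·c/n = 405·1240/4477 = 112.1733
Stratum 2 (Rural): n = 3156; a·d/n = 677·741/3156 = 158.9534; b·c/n = 1519·219/3156 = 105.4059
OR_MH = (445.1050 + 158.9534) / (112.1733 + 105.4059) = 604.0584 / 217.5792 = 2.77627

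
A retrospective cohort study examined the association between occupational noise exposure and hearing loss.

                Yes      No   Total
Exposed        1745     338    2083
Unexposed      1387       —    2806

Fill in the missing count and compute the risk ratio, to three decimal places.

1.695

The missing cell is in the unexposed row: 2806 − 1387 = 1419.
So a = 1745, b = 338, c = 1387, d = 1419.
RR = [a/(a+b)] / [c/(c+d)] = (1745/2083) / (1387/2806) = 0.83773/0.49430 = 1.69480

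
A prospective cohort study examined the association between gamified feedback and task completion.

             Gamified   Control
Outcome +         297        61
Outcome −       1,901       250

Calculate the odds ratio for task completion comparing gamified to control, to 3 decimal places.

0.640

Reading the table with exposure as columns: a = 297 (Gamified, case), b = 1901 (Gamified, non-case), c = 61 (Control, case), d = 250.
OR = (a·d)/(b·c) = (297 × 250) / (1901 × 61) = 74250 / 115961 = 0.64030
Exposure is associated with lower odds of task completion (OR = 0.64 < 1).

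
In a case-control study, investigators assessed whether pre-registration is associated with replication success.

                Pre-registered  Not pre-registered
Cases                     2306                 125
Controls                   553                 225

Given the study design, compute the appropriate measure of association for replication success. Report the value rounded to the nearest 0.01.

Reading the table with exposure as columns: a = 2306 (Pre-registered, case), b = 553 (Pre-registered, non-case), c = 125 (Not pre-registered, case), d = 225.
This is a case-control study: participants were sampled on outcome status, so risks in the source population cannot be estimated directly — relative risk is not valid here. The odds ratio is the appropriate measure.
OR = (a·d)/(b·c) = (2306 × 225) / (553 × 125) = 518850 / 69125 = 7.50597

7.51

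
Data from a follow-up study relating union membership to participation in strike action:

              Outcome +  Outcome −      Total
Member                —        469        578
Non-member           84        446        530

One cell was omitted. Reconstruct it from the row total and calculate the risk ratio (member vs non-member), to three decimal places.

1.190

The missing cell is in the exposed row: 578 − 469 = 109.
So a = 109, b = 469, c = 84, d = 446.
RR = [a/(a+b)] / [c/(c+d)] = (109/578) / (84/530) = 0.18858/0.15849 = 1.18986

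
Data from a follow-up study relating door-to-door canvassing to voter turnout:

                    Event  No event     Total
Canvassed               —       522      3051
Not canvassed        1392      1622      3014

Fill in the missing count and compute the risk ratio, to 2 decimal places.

1.79

The missing cell is in the exposed row: 3051 − 522 = 2529.
So a = 2529, b = 522, c = 1392, d = 1622.
RR = [a/(a+b)] / [c/(c+d)] = (2529/3051) / (1392/3014) = 0.82891/0.46184 = 1.79478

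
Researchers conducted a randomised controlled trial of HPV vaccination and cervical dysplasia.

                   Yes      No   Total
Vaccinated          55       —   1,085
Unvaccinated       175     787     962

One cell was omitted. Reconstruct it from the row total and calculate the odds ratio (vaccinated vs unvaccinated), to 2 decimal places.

0.24

The missing cell is in the exposed row: 1085 − 55 = 1030.
So a = 55, b = 1030, c = 175, d = 787.
OR = (a·d)/(b·c) = (55 × 787) / (1030 × 175) = 43285 / 180250 = 0.24014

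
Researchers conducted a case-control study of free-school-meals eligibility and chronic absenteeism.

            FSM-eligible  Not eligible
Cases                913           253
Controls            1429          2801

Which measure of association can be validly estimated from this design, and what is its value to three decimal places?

Reading the table with exposure as columns: a = 913 (FSM-eligible, case), b = 1429 (FSM-eligible, non-case), c = 253 (Not eligible, case), d = 2801.
This is a case-control study: participants were sampled on outcome status, so risks in the source population cannot be estimated directly — relative risk is not valid here. The odds ratio is the appropriate measure.
OR = (a·d)/(b·c) = (913 × 2801) / (1429 × 253) = 2557313 / 361537 = 7.07345

7.073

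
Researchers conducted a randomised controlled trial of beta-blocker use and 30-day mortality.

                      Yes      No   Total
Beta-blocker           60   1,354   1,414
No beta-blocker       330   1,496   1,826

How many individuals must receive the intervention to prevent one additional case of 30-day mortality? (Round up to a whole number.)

Risk in treated group = 60/1414 = 0.04243; risk in control = 330/1826 = 0.18072.
Absolute risk reduction = 0.18072 − 0.04243 = 0.13829
NNT = 1 / ARR = 1 / 0.13829 = 7.231 → round up → 8

8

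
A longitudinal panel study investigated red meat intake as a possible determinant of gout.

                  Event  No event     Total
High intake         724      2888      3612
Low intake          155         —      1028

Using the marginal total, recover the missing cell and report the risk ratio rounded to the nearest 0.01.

1.33

The missing cell is in the unexposed row: 1028 − 155 = 873.
So a = 724, b = 2888, c = 155, d = 873.
RR = [a/(a+b)] / [c/(c+d)] = (724/3612) / (155/1028) = 0.20044/0.15078 = 1.32939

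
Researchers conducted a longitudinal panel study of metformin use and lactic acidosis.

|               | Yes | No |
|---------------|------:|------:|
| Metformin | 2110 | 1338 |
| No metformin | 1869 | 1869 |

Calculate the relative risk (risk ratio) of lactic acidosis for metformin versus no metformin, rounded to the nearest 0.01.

1.22

Cells: a = 2110, b = 1338, c = 1869, d = 1869.
Risk in exposed = 2110/3448 = 0.61195; risk in unexposed = 1869/3738 = 0.50000.
RR = 0.61195 / 0.50000 = 1.22390
The risk among the exposed is 1.22 times that among the unexposed.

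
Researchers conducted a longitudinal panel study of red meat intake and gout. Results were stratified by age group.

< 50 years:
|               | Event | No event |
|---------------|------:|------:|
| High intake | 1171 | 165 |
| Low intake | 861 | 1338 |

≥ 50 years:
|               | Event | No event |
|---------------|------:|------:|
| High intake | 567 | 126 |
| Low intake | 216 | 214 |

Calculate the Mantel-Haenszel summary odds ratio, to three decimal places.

8.557

OR_MH = Σ(aᵢdᵢ/nᵢ) / Σ(bᵢcᵢ/nᵢ), where nᵢ is the stratum total.
Stratum 1 (< 50 years): n = 3535; a·d/n = 1171·1338/3535 = 443.2243; b·c/n = 165·861/3535 = 40.1881
Stratum 2 (≥ 50 years): n = 1123; a·d/n = 567·214/1123 = 108.0481; b·c/n = 126·216/1123 = 24.2351
OR_MH = (443.2243 + 108.0481) / (40.1881 + 24.2351) = 551.2724 / 64.4232 = 8.55705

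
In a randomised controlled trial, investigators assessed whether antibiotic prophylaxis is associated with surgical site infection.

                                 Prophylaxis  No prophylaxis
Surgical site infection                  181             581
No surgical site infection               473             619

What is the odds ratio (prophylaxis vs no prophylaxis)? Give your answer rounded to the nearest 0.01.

Reading the table with exposure as columns: a = 181 (Prophylaxis, case), b = 473 (Prophylaxis, non-case), c = 581 (No prophylaxis, case), d = 619.
OR = (a·d)/(b·c) = (181 × 619) / (473 × 581) = 112039 / 274813 = 0.40769
Exposure is associated with lower odds of surgical site infection (OR = 0.41 < 1).

0.41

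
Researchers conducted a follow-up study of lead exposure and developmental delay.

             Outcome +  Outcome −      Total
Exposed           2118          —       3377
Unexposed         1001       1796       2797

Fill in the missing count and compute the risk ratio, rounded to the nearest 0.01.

The missing cell is in the exposed row: 3377 − 2118 = 1259.
So a = 2118, b = 1259, c = 1001, d = 1796.
RR = [a/(a+b)] / [c/(c+d)] = (2118/3377) / (1001/2797) = 0.62718/0.35788 = 1.75248

1.75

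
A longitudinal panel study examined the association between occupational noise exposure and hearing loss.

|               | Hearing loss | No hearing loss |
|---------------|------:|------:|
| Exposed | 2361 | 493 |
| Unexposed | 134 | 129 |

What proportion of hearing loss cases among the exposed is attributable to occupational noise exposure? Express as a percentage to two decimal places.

38.41

Cells: a = 2361, b = 493, c = 134, d = 129.
Risk in exposed = 2361/2854 = 0.82726; risk in unexposed = 134/263 = 0.50951.
RR = 0.82726/0.50951 = 1.62365
AR% = (RR − 1)/RR × 100 = (1.62365 − 1)/1.62365 × 100 = 38.4104%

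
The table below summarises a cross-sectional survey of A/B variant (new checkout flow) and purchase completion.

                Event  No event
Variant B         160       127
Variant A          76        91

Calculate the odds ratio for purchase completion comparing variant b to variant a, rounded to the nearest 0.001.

Cells: a = 160, b = 127, c = 76, d = 91.
OR = (a·d)/(b·c) = (160 × 91) / (127 × 76) = 14560 / 9652 = 1.50850
The odds of purchase completion are about 1.51 times as high in the variant b group.

1.508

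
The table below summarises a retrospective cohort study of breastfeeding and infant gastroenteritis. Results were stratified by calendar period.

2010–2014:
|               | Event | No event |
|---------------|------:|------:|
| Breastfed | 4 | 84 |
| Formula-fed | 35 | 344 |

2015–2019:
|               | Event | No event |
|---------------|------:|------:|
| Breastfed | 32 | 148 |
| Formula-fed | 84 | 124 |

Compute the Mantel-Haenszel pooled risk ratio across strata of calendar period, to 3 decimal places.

RR_MH = Σ(aᵢ·n₀ᵢ/nᵢ) / Σ(cᵢ·n₁ᵢ/nᵢ), with n₁ᵢ = aᵢ+bᵢ (exposed), n₀ᵢ = cᵢ+dᵢ (unexposed), nᵢ = n₁ᵢ+n₀ᵢ.
Stratum 1 (2010–2014): n₁ = 88, n₀ = 379, n = 467; a·n₀/n = 4·379/467 = 3.2463; c·n₁/n = 35·88/467 = 6.5953
Stratum 2 (2015–2019): n₁ = 180, n₀ = 208, n = 388; a·n₀/n = 32·208/388 = 17.1546; c·n₁/n = 84·180/388 = 38.9691
RR_MH = (3.2463 + 17.1546) / (6.5953 + 38.9691) = 20.4009 / 45.5644 = 0.44774

0.448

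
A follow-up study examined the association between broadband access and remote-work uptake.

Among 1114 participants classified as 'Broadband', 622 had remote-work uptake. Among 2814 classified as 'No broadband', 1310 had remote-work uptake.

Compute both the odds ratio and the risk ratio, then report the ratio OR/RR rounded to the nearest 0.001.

From the description: a = 622, b = 492, c = 1310, d = 1504.
OR = (622·1504)/(492·1310) = 935488/644520 = 1.45145
Risk in exposed = 622/1114 = 0.55835; risk in unexposed = 1310/2814 = 0.46553; RR = 1.19938
OR/RR = 1.45145 / 1.19938 = 1.21016
The outcome is not rare, so the OR lies further from 1 than the RR.

1.210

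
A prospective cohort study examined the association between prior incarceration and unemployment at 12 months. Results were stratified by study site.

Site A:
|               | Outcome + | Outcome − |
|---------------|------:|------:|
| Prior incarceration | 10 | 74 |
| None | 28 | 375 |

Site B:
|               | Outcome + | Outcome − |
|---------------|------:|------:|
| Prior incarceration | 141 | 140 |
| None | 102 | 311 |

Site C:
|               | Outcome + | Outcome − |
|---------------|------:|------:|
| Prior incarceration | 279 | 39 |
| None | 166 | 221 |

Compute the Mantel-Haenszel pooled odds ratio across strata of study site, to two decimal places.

4.66

OR_MH = Σ(aᵢdᵢ/nᵢ) / Σ(bᵢcᵢ/nᵢ), where nᵢ is the stratum total.
Stratum 1 (Site A): n = 487; a·d/n = 10·375/487 = 7.7002; b·c/n = 74·28/487 = 4.2546
Stratum 2 (Site B): n = 694; a·d/n = 141·311/694 = 63.1859; b·c/n = 140·102/694 = 20.5764
Stratum 3 (Site C): n = 705; a·d/n = 279·221/705 = 87.4596; b·c/n = 39·166/705 = 9.1830
OR_MH = (7.7002 + 63.1859 + 87.4596) / (4.2546 + 20.5764 + 9.1830) = 158.3457 / 34.0140 = 4.65531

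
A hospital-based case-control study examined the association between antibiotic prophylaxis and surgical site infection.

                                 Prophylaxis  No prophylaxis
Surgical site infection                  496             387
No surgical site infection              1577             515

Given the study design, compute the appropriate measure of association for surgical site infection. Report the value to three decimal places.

0.419

Reading the table with exposure as columns: a = 496 (Prophylaxis, case), b = 1577 (Prophylaxis, non-case), c = 387 (No prophylaxis, case), d = 515.
This is a hospital-based case-control study: participants were sampled on outcome status, so risks in the source population cannot be estimated directly — relative risk is not valid here. The odds ratio is the appropriate measure.
OR = (a·d)/(b·c) = (496 × 515) / (1577 × 387) = 255440 / 610299 = 0.41855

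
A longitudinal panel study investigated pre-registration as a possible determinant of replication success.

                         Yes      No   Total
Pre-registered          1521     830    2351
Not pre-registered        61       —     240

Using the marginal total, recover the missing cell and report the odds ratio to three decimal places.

The missing cell is in the unexposed row: 240 − 61 = 179.
So a = 1521, b = 830, c = 61, d = 179.
OR = (a·d)/(b·c) = (1521 × 179) / (830 × 61) = 272259 / 50630 = 5.37742

5.377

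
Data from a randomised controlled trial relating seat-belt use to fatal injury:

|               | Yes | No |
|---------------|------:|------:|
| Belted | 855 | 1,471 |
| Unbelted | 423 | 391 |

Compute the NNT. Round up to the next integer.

7

Risk in treated group = 855/2326 = 0.36758; risk in control = 423/814 = 0.51966.
Absolute risk reduction = 0.51966 − 0.36758 = 0.15207
NNT = 1 / ARR = 1 / 0.15207 = 6.576 → round up → 7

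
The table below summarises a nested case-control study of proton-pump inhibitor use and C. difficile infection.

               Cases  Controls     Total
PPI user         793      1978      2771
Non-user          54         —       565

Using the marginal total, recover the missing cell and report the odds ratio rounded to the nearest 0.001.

3.794

The missing cell is in the unexposed row: 565 − 54 = 511.
So a = 793, b = 1978, c = 54, d = 511.
OR = (a·d)/(b·c) = (793 × 511) / (1978 × 54) = 405223 / 106812 = 3.79380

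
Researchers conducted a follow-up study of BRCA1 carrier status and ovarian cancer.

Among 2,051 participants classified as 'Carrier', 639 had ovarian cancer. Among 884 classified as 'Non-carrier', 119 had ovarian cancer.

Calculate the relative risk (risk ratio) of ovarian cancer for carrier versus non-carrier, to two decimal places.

From the description: a = 639, b = 1412, c = 119, d = 765.
Risk in exposed = 639/2051 = 0.31156; risk in unexposed = 119/884 = 0.13462.
RR = 0.31156 / 0.13462 = 2.31441
The risk among the exposed is 2.31 times that among the unexposed.

2.31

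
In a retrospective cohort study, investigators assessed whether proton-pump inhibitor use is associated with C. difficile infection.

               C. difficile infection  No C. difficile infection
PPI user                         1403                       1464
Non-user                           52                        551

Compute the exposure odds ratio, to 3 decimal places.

Cells: a = 1403, b = 1464, c = 52, d = 551.
OR = (a·d)/(b·c) = (1403 × 551) / (1464 × 52) = 773053 / 76128 = 10.15465
The odds of C. difficile infection are about 10.15 times as high in the ppi user group.

10.155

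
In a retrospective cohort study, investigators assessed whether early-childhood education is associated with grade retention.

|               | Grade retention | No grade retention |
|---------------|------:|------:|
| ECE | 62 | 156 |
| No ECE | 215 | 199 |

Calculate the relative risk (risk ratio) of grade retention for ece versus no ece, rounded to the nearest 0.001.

Cells: a = 62, b = 156, c = 215, d = 199.
Risk in exposed = 62/218 = 0.28440; risk in unexposed = 215/414 = 0.51932.
RR = 0.28440 / 0.51932 = 0.54764
The risk is 45% lower among the exposed than among the unexposed.

0.548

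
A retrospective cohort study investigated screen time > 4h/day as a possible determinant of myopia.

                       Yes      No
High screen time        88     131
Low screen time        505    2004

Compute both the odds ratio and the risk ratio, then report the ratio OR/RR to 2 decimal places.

Cells: a = 88, b = 131, c = 505, d = 2004.
OR = (88·2004)/(131·505) = 176352/66155 = 2.66574
Risk in exposed = 88/219 = 0.40183; risk in unexposed = 505/2509 = 0.20128; RR = 1.99640
OR/RR = 2.66574 / 1.99640 = 1.33527
The outcome is not rare, so the OR lies further from 1 than the RR.

1.34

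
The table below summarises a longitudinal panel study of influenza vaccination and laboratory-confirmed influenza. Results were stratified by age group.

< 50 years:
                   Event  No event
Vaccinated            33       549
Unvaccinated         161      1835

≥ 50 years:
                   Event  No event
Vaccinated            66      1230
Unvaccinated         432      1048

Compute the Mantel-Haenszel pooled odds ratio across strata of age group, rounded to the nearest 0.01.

0.21

OR_MH = Σ(aᵢdᵢ/nᵢ) / Σ(bᵢcᵢ/nᵢ), where nᵢ is the stratum total.
Stratum 1 (< 50 years): n = 2578; a·d/n = 33·1835/2578 = 23.4891; b·c/n = 549·161/2578 = 34.2859
Stratum 2 (≥ 50 years): n = 2776; a·d/n = 66·1048/2776 = 24.9164; b·c/n = 1230·432/2776 = 191.4121
OR_MH = (23.4891 + 24.9164) / (34.2859 + 191.4121) = 48.4056 / 225.6980 = 0.21447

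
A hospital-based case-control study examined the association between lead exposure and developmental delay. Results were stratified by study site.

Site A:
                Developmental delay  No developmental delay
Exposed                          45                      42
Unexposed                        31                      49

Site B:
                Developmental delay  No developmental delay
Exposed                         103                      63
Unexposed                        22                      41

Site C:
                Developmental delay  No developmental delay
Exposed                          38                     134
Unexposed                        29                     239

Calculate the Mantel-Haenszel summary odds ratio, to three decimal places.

OR_MH = Σ(aᵢdᵢ/nᵢ) / Σ(bᵢcᵢ/nᵢ), where nᵢ is the stratum total.
Stratum 1 (Site A): n = 167; a·d/n = 45·49/167 = 13.2036; b·c/n = 42·31/167 = 7.7964
Stratum 2 (Site B): n = 229; a·d/n = 103·41/229 = 18.4410; b·c/n = 63·22/229 = 6.0524
Stratum 3 (Site C): n = 440; a·d/n = 38·239/440 = 20.6409; b·c/n = 134·29/440 = 8.8318
OR_MH = (13.2036 + 18.4410 + 20.6409) / (7.7964 + 6.0524 + 8.8318) = 52.2855 / 22.6806 = 2.30530

2.305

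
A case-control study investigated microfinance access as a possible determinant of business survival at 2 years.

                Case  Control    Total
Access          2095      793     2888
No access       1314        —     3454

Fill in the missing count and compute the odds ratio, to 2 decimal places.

The missing cell is in the unexposed row: 3454 − 1314 = 2140.
So a = 2095, b = 793, c = 1314, d = 2140.
OR = (a·d)/(b·c) = (2095 × 2140) / (793 × 1314) = 4483300 / 1042002 = 4.30258

4.30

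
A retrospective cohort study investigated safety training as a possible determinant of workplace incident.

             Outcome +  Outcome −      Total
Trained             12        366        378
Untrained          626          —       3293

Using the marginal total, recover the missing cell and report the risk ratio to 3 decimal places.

The missing cell is in the unexposed row: 3293 − 626 = 2667.
So a = 12, b = 366, c = 626, d = 2667.
RR = [a/(a+b)] / [c/(c+d)] = (12/378) / (626/3293) = 0.03175/0.19010 = 0.16700

0.167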